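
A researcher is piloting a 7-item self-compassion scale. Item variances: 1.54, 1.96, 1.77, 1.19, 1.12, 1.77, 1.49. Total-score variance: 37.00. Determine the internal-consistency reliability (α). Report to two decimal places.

sum of item variances = 1.54 + 1.96 + 1.77 + 1.19 + 1.12 + 1.77 + 1.49 = 10.84
α = (k/(k−1))·(1 − sum of item variances/Var(T)) = (7/6)·(1 − 10.84/37.00) = 0.82

α = 0.82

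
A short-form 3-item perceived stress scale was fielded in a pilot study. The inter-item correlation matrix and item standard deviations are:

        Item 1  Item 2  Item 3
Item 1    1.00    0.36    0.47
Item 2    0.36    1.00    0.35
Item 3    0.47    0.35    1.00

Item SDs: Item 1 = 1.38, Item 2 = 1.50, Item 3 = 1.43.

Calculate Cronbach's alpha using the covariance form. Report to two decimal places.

α = 0.66

Σσ²ᵢ = 1.38² + 1.50² + 1.43² = 6.1993
Covariances σ_ij = r_ij · s_i · s_j:
  σ(Item 1,Item 2) = 0.36 × 1.38 × 1.50 = 0.7452
  σ(Item 1,Item 3) = 0.47 × 1.38 × 1.43 = 0.9275
  σ(Item 2,Item 3) = 0.35 × 1.50 × 1.43 = 0.7507
σ²_T = Σσ²ᵢ + 2·Σσ_ij = 6.1993 + 2 × 2.4234 = 11.0461
α = (3/2)·(1 − 6.1993/11.0461) = 0.66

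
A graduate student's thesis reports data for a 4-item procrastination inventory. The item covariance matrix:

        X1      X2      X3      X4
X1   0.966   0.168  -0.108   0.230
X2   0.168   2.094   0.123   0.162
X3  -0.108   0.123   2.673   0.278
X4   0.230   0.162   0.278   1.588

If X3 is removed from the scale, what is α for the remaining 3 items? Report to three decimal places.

Remaining items: X1, X2, X4 (k = 3).
Σσᵢ² = 0.966 + 2.094 + 1.588 = 4.648
σ²_total = 4.648 + 2 × 0.560 = 5.768
α (item deleted) = (3/2)·(1 − 4.648/5.768) = 0.291

α = 0.291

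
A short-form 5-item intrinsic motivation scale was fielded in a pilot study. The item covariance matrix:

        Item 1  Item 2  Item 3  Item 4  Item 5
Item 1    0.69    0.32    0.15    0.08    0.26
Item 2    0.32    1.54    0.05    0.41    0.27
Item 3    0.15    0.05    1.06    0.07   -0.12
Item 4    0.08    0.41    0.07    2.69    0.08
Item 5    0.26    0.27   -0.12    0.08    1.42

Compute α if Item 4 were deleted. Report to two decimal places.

α = 0.38

Remaining items: Item 1, Item 2, Item 3, Item 5 (k = 4).
Σσ²ᵢ = 0.69 + 1.54 + 1.06 + 1.42 = 4.71
total variance = 4.71 + 2 × 0.93 = 6.57
α (item deleted) = (4/3)·(1 − 4.71/6.57) = 0.38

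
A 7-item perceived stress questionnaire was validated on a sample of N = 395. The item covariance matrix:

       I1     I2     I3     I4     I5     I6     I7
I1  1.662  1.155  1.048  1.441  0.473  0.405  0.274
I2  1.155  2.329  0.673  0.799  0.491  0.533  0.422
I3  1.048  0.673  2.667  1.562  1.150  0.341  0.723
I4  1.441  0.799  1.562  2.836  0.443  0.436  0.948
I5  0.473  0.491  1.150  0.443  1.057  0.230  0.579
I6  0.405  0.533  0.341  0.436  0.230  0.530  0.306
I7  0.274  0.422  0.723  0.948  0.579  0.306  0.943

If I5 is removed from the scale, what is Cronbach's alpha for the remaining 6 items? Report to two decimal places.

Cronbach's alpha = 0.80

Remaining items: I1, I2, I3, I4, I6, I7 (k = 6).
ΣVar(i) = 1.662 + 2.329 + 2.667 + 2.836 + 0.530 + 0.943 = 10.967
σ²_total = 10.967 + 2 × 11.066 = 33.099
α (item deleted) = (6/5)·(1 − 10.967/33.099) = 0.80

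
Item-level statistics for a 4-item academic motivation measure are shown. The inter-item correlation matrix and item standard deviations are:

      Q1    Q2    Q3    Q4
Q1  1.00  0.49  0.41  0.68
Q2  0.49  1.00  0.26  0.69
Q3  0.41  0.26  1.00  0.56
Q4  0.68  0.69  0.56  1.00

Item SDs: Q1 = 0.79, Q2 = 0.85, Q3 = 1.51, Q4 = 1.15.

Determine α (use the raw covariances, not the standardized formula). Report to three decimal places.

Σσ²ᵢ = 0.79² + 0.85² + 1.51² + 1.15² = 4.9492
Covariances σ_ij = r_ij · s_i · s_j:
  σ(Q1,Q2) = 0.49 × 0.79 × 0.85 = 0.3290
  σ(Q1,Q3) = 0.41 × 0.79 × 1.51 = 0.4891
  σ(Q1,Q4) = 0.68 × 0.79 × 1.15 = 0.6178
  σ(Q2,Q3) = 0.26 × 0.85 × 1.51 = 0.3337
  σ(Q2,Q4) = 0.69 × 0.85 × 1.15 = 0.6745
  σ(Q3,Q4) = 0.56 × 1.51 × 1.15 = 0.9724
σ²_T = Σσ²ᵢ + 2·Σσ_ij = 4.9492 + 2 × 3.4165 = 11.7822
α = (4/3)·(1 − 4.9492/11.7822) = 0.773

α = 0.773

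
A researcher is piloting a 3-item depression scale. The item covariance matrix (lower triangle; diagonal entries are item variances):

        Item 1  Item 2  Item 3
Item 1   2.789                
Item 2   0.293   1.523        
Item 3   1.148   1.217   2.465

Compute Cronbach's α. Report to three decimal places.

Σσᵢ² = 2.789 + 1.523 + 2.465 = 6.777
Σ_{i<j} σ_ij = 2.658
Var(T) = 6.777 + 2 × 2.658 = 12.093
α = (k/(k−1))·(1 − Σσᵢ²/Var(T)) = (3/2)·(1 − 6.777/12.093) = 0.659

α = 0.659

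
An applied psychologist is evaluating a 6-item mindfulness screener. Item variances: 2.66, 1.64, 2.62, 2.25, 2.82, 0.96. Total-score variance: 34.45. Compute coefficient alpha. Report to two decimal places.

α = 0.75

sum of item variances = 2.66 + 1.64 + 2.62 + 2.25 + 2.82 + 0.96 = 12.95
α = (k/(k−1))·(1 − sum of item variances/σ²_T) = (6/5)·(1 − 12.95/34.45) = 0.75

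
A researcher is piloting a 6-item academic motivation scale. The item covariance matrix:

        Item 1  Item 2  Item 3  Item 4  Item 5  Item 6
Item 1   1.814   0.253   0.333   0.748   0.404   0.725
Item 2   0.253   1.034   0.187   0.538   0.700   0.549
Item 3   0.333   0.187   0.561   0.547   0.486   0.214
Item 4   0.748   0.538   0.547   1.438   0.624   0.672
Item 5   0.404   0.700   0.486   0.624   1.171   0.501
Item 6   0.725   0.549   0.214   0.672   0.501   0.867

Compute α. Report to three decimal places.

α = 0.822

Σσ²ᵢ = 1.814 + 1.034 + 0.561 + 1.438 + 1.171 + 0.867 = 6.885
Sum of off-diagonal covariances = 7.481
σ²_total = 6.885 + 2 × 7.481 = 21.847
α = (k/(k−1))·(1 − Σσ²ᵢ/σ²_total) = (6/5)·(1 − 6.885/21.847) = 0.822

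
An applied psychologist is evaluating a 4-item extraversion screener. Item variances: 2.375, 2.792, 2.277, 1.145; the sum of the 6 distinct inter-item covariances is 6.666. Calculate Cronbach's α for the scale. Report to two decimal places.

α = 0.81

ΣVar(i) = 2.375 + 2.792 + 2.277 + 1.145 = 8.589
Sum of distinct covariances = 6.666
total variance = ΣVar(i) + 2·Σcov = 8.589 + 2 × 6.666 = 21.921
α = (4/3)·(1 − 8.589/21.921) = 0.81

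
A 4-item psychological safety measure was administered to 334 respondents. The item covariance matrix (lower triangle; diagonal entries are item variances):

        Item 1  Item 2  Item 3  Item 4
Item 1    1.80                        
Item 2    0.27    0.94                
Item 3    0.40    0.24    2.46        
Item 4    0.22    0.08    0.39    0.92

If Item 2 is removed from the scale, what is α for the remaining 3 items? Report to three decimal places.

α = 0.421

Remaining items: Item 1, Item 3, Item 4 (k = 3).
ΣVar(i) = 1.80 + 2.46 + 0.92 = 5.18
total variance = 5.18 + 2 × 1.01 = 7.20
α (item deleted) = (3/2)·(1 − 5.18/7.20) = 0.421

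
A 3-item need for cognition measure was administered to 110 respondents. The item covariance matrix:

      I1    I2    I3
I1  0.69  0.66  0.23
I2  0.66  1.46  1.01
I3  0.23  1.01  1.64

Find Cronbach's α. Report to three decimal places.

Cronbach's α = 0.751

sum of item variances = 0.69 + 1.46 + 1.64 = 3.79
Sum of off-diagonal covariances = 1.90
total variance = 3.79 + 2 × 1.90 = 7.59
α = (k/(k−1))·(1 − sum of item variances/total variance) = (3/2)·(1 − 3.79/7.59) = 0.751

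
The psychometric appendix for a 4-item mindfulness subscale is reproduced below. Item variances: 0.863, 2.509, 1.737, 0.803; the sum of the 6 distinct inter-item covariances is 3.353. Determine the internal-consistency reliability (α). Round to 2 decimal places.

α = 0.71

Σσ²ᵢ = 0.863 + 2.509 + 1.737 + 0.803 = 5.912
Sum of distinct covariances = 3.353
σ²_T = Σσ²ᵢ + 2·Σcov = 5.912 + 2 × 3.353 = 12.618
α = (4/3)·(1 − 5.912/12.618) = 0.71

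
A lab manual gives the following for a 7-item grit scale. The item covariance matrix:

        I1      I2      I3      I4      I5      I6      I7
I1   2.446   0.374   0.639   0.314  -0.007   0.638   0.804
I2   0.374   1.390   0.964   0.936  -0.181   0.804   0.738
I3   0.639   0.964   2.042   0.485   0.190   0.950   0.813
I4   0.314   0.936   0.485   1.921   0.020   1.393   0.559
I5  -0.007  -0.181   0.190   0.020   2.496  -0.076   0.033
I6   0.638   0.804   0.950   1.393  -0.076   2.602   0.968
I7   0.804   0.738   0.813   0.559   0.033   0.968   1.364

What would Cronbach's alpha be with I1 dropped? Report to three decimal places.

Remaining items: I2, I3, I4, I5, I6, I7 (k = 6).
sum of item variances = 1.390 + 2.042 + 1.921 + 2.496 + 2.602 + 1.364 = 11.815
total variance = 11.815 + 2 × 8.596 = 29.007
α (item deleted) = (6/5)·(1 − 11.815/29.007) = 0.711

α = 0.711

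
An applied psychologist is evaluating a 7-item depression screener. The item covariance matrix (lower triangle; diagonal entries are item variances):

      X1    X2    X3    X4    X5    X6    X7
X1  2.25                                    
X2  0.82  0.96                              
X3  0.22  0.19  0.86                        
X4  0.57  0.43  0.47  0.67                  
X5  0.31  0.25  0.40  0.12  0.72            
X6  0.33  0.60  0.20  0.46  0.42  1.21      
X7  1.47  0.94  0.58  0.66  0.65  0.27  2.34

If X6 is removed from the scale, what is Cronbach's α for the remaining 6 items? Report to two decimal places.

Remaining items: X1, X2, X3, X4, X5, X7 (k = 6).
Σσ²ᵢ = 2.25 + 0.96 + 0.86 + 0.67 + 0.72 + 2.34 = 7.80
total variance = 7.80 + 2 × 8.08 = 23.96
α (item deleted) = (6/5)·(1 − 7.80/23.96) = 0.81

α = 0.81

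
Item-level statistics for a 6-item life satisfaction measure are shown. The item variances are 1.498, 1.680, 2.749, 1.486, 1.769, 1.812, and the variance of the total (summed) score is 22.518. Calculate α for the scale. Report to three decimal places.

α = 0.614

ΣVar(i) = 1.498 + 1.680 + 2.749 + 1.486 + 1.769 + 1.812 = 10.994
α = (k/(k−1))·(1 − ΣVar(i)/Var(T)) = (6/5)·(1 − 10.994/22.518) = 0.614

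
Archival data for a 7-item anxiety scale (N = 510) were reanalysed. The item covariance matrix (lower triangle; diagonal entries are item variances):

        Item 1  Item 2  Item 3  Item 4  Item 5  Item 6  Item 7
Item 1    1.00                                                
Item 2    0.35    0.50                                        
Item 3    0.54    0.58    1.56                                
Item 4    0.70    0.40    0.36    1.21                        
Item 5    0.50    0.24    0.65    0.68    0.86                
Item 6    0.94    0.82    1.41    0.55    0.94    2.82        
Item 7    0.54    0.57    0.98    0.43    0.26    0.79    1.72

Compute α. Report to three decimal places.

α = 0.854

Σσᵢ² = 1.00 + 0.50 + 1.56 + 1.21 + 0.86 + 2.82 + 1.72 = 9.67
Sum of the distinct covariances = 13.23
total variance = 9.67 + 2 × 13.23 = 36.13
α = (k/(k−1))·(1 − Σσᵢ²/total variance) = (7/6)·(1 − 9.67/36.13) = 0.854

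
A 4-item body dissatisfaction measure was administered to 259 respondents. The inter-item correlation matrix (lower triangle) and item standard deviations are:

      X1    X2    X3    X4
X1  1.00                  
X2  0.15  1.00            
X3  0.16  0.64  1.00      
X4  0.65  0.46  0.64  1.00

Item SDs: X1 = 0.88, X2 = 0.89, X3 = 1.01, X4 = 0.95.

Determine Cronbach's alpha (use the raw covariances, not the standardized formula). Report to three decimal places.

Σσ²ᵢ = 0.88² + 0.89² + 1.01² + 0.95² = 3.4891
Covariances σ_ij = r_ij · s_i · s_j:
  σ(X1,X2) = 0.15 × 0.88 × 0.89 = 0.1175
  σ(X1,X3) = 0.16 × 0.88 × 1.01 = 0.1422
  σ(X1,X4) = 0.65 × 0.88 × 0.95 = 0.5434
  σ(X2,X3) = 0.64 × 0.89 × 1.01 = 0.5753
  σ(X2,X4) = 0.46 × 0.89 × 0.95 = 0.3889
  σ(X3,X4) = 0.64 × 1.01 × 0.95 = 0.6141
σ²_T = Σσ²ᵢ + 2·Σσ_ij = 3.4891 + 2 × 2.3814 = 8.2519
α = (4/3)·(1 − 3.4891/8.2519) = 0.770

α = 0.770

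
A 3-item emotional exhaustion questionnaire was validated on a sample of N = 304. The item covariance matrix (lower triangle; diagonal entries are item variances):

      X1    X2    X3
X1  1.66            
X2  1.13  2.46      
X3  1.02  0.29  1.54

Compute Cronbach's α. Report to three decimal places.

sum of item variances = 1.66 + 2.46 + 1.54 = 5.66
Sum of off-diagonal covariances = 2.44
σ²_total = 5.66 + 2 × 2.44 = 10.54
α = (k/(k−1))·(1 − sum of item variances/σ²_total) = (3/2)·(1 − 5.66/10.54) = 0.694

Cronbach's α = 0.694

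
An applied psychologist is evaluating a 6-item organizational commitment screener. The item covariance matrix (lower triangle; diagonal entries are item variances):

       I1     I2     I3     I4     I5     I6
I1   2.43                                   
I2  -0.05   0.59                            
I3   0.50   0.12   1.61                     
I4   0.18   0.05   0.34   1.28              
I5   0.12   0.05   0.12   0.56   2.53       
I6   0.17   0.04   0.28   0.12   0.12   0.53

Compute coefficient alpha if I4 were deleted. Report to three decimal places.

α = 0.346

Remaining items: I1, I2, I3, I5, I6 (k = 5).
sum of item variances = 2.43 + 0.59 + 1.61 + 2.53 + 0.53 = 7.69
σ²_T = 7.69 + 2 × 1.47 = 10.63
α (item deleted) = (5/4)·(1 − 7.69/10.63) = 0.346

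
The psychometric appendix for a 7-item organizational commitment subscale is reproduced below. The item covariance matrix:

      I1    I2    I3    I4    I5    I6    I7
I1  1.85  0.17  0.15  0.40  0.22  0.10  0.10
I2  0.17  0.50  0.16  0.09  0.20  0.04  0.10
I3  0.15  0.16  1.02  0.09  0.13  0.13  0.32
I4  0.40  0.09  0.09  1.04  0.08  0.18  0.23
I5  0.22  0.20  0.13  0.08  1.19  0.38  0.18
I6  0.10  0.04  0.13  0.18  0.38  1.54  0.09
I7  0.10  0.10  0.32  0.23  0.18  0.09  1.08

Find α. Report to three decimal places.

Σσᵢ² = 1.85 + 0.50 + 1.02 + 1.04 + 1.19 + 1.54 + 1.08 = 8.22
Σ_{i<j} σ_ij = 3.54
total variance = 8.22 + 2 × 3.54 = 15.30
α = (k/(k−1))·(1 − Σσᵢ²/total variance) = (7/6)·(1 − 8.22/15.30) = 0.540

α = 0.540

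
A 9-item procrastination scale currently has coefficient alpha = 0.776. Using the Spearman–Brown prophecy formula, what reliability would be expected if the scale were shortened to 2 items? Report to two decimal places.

predicted reliability = 0.43

Length factor m = 2/9 = 0.2222
α' = m·α / (1 − (1−m)·α)
   = 2/9 × 0.776 / (1 − (1 − 2/9) × 0.776)
   = 0.1724 / 0.3964 = 0.43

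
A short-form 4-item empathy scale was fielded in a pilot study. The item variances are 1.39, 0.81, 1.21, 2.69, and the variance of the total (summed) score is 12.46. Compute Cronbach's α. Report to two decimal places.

Cronbach's α = 0.68

ΣVar(i) = 1.39 + 0.81 + 1.21 + 2.69 = 6.10
α = (k/(k−1))·(1 − ΣVar(i)/Var(T)) = (4/3)·(1 − 6.10/12.46) = 0.68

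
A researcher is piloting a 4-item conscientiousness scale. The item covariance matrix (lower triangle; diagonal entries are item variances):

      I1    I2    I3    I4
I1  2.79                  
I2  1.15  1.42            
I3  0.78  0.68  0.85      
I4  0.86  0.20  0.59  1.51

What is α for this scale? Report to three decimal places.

α = 0.753

sum of item variances = 2.79 + 1.42 + 0.85 + 1.51 = 6.57
Sum of the distinct covariances = 4.26
Var(T) = 6.57 + 2 × 4.26 = 15.09
α = (k/(k−1))·(1 − sum of item variances/Var(T)) = (4/3)·(1 − 6.57/15.09) = 0.753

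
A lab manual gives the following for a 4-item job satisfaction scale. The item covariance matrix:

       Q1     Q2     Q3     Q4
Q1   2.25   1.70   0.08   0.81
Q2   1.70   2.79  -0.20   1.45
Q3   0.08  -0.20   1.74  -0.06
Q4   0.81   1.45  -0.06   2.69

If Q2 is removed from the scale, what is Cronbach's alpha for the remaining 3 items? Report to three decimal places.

α = 0.299

Remaining items: Q1, Q3, Q4 (k = 3).
Σσ²ᵢ = 2.25 + 1.74 + 2.69 = 6.68
Var(T) = 6.68 + 2 × 0.83 = 8.34
α (item deleted) = (3/2)·(1 − 6.68/8.34) = 0.299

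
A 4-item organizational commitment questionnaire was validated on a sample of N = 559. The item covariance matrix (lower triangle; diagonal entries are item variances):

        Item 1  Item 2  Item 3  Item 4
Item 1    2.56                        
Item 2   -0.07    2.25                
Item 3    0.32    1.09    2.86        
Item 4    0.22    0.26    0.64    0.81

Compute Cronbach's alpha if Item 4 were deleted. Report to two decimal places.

Cronbach's alpha = 0.39

Remaining items: Item 1, Item 2, Item 3 (k = 3).
sum of item variances = 2.56 + 2.25 + 2.86 = 7.67
σ²_T = 7.67 + 2 × 1.34 = 10.35
α (item deleted) = (3/2)·(1 − 7.67/10.35) = 0.39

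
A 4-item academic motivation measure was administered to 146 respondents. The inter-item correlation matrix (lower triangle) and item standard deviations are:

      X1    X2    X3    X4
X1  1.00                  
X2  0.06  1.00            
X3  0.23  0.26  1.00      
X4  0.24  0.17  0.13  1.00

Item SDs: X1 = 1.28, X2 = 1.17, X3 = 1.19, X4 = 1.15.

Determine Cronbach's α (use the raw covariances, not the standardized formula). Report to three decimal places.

α = 0.470

Σσ²ᵢ = 1.28² + 1.17² + 1.19² + 1.15² = 5.7459
Covariances σ_ij = r_ij · s_i · s_j:
  σ(X1,X2) = 0.06 × 1.28 × 1.17 = 0.0899
  σ(X1,X3) = 0.23 × 1.28 × 1.19 = 0.3503
  σ(X1,X4) = 0.24 × 1.28 × 1.15 = 0.3533
  σ(X2,X3) = 0.26 × 1.17 × 1.19 = 0.3620
  σ(X2,X4) = 0.17 × 1.17 × 1.15 = 0.2287
  σ(X3,X4) = 0.13 × 1.19 × 1.15 = 0.1779
σ²_T = Σσ²ᵢ + 2·Σσ_ij = 5.7459 + 2 × 1.5621 = 8.8701
α = (4/3)·(1 − 5.7459/8.8701) = 0.470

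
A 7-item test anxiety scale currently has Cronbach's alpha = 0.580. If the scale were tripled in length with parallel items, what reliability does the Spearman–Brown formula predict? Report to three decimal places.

Length factor m = 3
α' = m·α / (1 + (m−1)·α)
   = 3 × 0.580 / (1 + (3 − 1) × 0.580)
   = 1.7400 / 2.1600 = 0.806

predicted reliability = 0.806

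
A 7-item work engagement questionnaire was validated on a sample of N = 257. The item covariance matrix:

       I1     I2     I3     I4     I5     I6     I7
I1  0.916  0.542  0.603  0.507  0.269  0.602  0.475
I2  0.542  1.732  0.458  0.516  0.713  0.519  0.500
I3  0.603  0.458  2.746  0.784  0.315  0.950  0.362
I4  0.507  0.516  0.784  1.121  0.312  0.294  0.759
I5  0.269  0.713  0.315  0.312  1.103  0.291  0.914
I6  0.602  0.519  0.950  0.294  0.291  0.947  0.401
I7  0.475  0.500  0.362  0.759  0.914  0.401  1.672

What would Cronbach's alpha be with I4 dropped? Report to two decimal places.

α = 0.76

Remaining items: I1, I2, I3, I5, I6, I7 (k = 6).
sum of item variances = 0.916 + 1.732 + 2.746 + 1.103 + 0.947 + 1.672 = 9.116
σ²_total = 9.116 + 2 × 7.914 = 24.944
α (item deleted) = (6/5)·(1 − 9.116/24.944) = 0.76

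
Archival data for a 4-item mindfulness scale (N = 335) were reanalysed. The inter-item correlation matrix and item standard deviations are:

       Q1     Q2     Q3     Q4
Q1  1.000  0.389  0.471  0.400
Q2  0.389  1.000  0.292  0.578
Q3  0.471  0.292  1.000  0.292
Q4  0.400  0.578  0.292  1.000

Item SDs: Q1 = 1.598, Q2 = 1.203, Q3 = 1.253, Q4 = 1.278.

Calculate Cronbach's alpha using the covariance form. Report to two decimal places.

Cronbach's alpha = 0.73

Σσ²ᵢ = 1.598² + 1.203² + 1.253² + 1.278² = 7.2041
Covariances σ_ij = r_ij · s_i · s_j:
  σ(Q1,Q2) = 0.389 × 1.598 × 1.203 = 0.7478
  σ(Q1,Q3) = 0.471 × 1.598 × 1.253 = 0.9431
  σ(Q1,Q4) = 0.400 × 1.598 × 1.278 = 0.8169
  σ(Q2,Q3) = 0.292 × 1.203 × 1.253 = 0.4401
  σ(Q2,Q4) = 0.578 × 1.203 × 1.278 = 0.8886
  σ(Q3,Q4) = 0.292 × 1.253 × 1.278 = 0.4676
σ²_T = Σσ²ᵢ + 2·Σσ_ij = 7.2041 + 2 × 4.3041 = 15.8123
α = (4/3)·(1 − 7.2041/15.8123) = 0.73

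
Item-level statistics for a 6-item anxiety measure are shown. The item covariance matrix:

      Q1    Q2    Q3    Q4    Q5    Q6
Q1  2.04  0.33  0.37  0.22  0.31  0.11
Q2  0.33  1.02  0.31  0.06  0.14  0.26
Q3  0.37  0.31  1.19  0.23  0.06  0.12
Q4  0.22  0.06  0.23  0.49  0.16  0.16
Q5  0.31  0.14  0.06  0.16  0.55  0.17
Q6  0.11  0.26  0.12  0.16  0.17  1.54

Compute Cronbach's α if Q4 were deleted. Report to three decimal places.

Cronbach's α = 0.509

Remaining items: Q1, Q2, Q3, Q5, Q6 (k = 5).
sum of item variances = 2.04 + 1.02 + 1.19 + 0.55 + 1.54 = 6.34
σ²_total = 6.34 + 2 × 2.18 = 10.70
α (item deleted) = (5/4)·(1 − 6.34/10.70) = 0.509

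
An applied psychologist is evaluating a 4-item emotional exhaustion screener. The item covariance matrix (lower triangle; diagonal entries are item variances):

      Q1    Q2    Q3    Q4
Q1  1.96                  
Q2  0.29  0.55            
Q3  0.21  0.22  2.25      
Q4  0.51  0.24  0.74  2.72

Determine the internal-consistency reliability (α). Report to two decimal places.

Σσᵢ² = 1.96 + 0.55 + 2.25 + 2.72 = 7.48
Sum of the distinct covariances = 2.21
total variance = 7.48 + 2 × 2.21 = 11.90
α = (k/(k−1))·(1 − Σσᵢ²/total variance) = (4/3)·(1 − 7.48/11.90) = 0.50

α = 0.50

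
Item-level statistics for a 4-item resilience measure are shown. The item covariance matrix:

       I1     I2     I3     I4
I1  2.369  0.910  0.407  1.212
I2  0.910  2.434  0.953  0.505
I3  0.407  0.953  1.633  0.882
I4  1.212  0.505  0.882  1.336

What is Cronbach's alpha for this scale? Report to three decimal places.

sum of item variances = 2.369 + 2.434 + 1.633 + 1.336 = 7.772
Σ_{i<j} σ_ij = 4.869
σ²_T = 7.772 + 2 × 4.869 = 17.510
α = (k/(k−1))·(1 − sum of item variances/σ²_T) = (4/3)·(1 − 7.772/17.510) = 0.742

α = 0.742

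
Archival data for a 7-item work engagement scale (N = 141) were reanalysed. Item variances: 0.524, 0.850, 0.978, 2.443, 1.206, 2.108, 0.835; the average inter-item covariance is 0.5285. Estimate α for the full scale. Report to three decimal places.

sum of item variances = 0.524 + 0.850 + 0.978 + 2.443 + 1.206 + 2.108 + 0.835 = 8.944
Sum of the 21 distinct covariances = 21 × 0.5285 = 11.0985
Var(T) = sum of item variances + 2·Σcov = 8.944 + 2 × 11.0985 = 31.1410
α = (7/6)·(1 − 8.944/31.1410) = 0.832

α = 0.832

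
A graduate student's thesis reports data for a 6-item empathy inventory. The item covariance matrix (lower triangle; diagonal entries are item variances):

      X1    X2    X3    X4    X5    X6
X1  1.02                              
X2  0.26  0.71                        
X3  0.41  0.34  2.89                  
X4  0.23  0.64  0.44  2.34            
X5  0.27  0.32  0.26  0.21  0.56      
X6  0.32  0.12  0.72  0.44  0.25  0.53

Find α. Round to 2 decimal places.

α = 0.68

sum of item variances = 1.02 + 0.71 + 2.89 + 2.34 + 0.56 + 0.53 = 8.05
Sum of off-diagonal covariances = 5.23
σ²_total = 8.05 + 2 × 5.23 = 18.51
α = (k/(k−1))·(1 − sum of item variances/σ²_total) = (6/5)·(1 − 8.05/18.51) = 0.68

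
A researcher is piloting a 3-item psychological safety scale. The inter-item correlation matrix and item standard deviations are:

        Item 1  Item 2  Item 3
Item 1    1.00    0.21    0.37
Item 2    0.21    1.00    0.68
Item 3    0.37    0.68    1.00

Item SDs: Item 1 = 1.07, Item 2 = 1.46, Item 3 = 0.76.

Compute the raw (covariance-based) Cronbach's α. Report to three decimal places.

α = 0.627

Σσ²ᵢ = 1.07² + 1.46² + 0.76² = 3.8541
Covariances σ_ij = r_ij · s_i · s_j:
  σ(Item 1,Item 2) = 0.21 × 1.07 × 1.46 = 0.3281
  σ(Item 1,Item 3) = 0.37 × 1.07 × 0.76 = 0.3009
  σ(Item 2,Item 3) = 0.68 × 1.46 × 0.76 = 0.7545
σ²_T = Σσ²ᵢ + 2·Σσ_ij = 3.8541 + 2 × 1.3835 = 6.6211
α = (3/2)·(1 − 3.8541/6.6211) = 0.627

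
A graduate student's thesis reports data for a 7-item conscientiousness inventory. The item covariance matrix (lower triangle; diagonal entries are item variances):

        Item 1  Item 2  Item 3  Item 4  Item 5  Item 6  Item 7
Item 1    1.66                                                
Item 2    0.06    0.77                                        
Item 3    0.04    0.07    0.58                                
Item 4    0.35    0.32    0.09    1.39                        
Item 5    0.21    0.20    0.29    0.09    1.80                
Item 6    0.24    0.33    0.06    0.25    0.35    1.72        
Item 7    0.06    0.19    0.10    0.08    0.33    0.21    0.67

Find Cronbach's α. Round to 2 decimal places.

sum of item variances = 1.66 + 0.77 + 0.58 + 1.39 + 1.80 + 1.72 + 0.67 = 8.59
Sum of the distinct covariances = 3.92
total variance = 8.59 + 2 × 3.92 = 16.43
α = (k/(k−1))·(1 − sum of item variances/total variance) = (7/6)·(1 − 8.59/16.43) = 0.56

α = 0.56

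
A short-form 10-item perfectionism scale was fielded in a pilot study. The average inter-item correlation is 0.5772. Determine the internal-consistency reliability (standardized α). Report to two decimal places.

Standardized α = k·r̄ / (1 + (k−1)·r̄) = 10 × 0.5772 / (1 + 9 × 0.5772)
  = 5.7720 / 6.1948 = 0.93

α = 0.93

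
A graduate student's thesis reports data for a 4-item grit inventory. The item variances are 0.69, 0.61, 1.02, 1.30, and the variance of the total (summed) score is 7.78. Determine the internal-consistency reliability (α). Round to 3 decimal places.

α = 0.713

sum of item variances = 0.69 + 0.61 + 1.02 + 1.30 = 3.62
α = (k/(k−1))·(1 − sum of item variances/σ²_total) = (4/3)·(1 − 3.62/7.78) = 0.713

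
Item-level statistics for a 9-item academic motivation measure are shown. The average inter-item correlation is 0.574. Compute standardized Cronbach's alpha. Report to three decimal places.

α = 0.924

Standardized α = k·r̄ / (1 + (k−1)·r̄) = 9 × 0.574 / (1 + 8 × 0.574)
  = 5.1660 / 5.5920 = 0.924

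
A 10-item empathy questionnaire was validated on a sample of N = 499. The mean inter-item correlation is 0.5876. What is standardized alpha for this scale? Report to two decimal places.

Standardized α = k·r̄ / (1 + (k−1)·r̄) = 10 × 0.5876 / (1 + 9 × 0.5876)
  = 5.8760 / 6.2884 = 0.93

α = 0.93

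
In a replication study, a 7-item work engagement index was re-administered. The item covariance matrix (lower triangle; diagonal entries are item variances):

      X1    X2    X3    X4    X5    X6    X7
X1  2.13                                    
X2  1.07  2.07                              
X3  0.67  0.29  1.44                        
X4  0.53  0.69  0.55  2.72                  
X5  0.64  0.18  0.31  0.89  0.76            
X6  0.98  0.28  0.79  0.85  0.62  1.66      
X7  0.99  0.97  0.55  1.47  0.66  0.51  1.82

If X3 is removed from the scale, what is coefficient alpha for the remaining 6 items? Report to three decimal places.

Remaining items: X1, X2, X4, X5, X6, X7 (k = 6).
ΣVar(i) = 2.13 + 2.07 + 2.72 + 0.76 + 1.66 + 1.82 = 11.16
total variance = 11.16 + 2 × 11.33 = 33.82
α (item deleted) = (6/5)·(1 − 11.16/33.82) = 0.804

coefficient alpha = 0.804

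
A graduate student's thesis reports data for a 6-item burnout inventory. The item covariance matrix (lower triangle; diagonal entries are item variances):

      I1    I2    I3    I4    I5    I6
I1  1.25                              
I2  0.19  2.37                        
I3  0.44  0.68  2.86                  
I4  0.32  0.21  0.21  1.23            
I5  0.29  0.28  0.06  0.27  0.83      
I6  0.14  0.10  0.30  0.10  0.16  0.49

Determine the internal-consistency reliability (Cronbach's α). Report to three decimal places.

Σσ²ᵢ = 1.25 + 2.37 + 2.86 + 1.23 + 0.83 + 0.49 = 9.03
Sum of the distinct covariances = 3.75
σ²_total = 9.03 + 2 × 3.75 = 16.53
α = (k/(k−1))·(1 − Σσ²ᵢ/σ²_total) = (6/5)·(1 − 9.03/16.53) = 0.544

α = 0.544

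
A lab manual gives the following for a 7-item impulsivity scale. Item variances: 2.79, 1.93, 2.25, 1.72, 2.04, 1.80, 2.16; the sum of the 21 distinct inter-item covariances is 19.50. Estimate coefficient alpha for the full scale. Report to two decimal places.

α = 0.85

sum of item variances = 2.79 + 1.93 + 2.25 + 1.72 + 2.04 + 1.80 + 2.16 = 14.69
Sum of distinct covariances = 19.50
σ²_T = sum of item variances + 2·Σcov = 14.69 + 2 × 19.50 = 53.69
α = (7/6)·(1 − 14.69/53.69) = 0.85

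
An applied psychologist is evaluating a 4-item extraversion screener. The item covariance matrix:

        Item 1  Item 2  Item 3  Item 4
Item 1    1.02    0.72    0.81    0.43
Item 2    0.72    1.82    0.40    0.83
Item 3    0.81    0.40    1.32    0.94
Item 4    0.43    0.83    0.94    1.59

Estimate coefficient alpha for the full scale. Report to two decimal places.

ΣVar(i) = 1.02 + 1.82 + 1.32 + 1.59 = 5.75
Sum of the distinct covariances = 4.13
total variance = 5.75 + 2 × 4.13 = 14.01
α = (k/(k−1))·(1 − ΣVar(i)/total variance) = (4/3)·(1 − 5.75/14.01) = 0.79

coefficient alpha = 0.79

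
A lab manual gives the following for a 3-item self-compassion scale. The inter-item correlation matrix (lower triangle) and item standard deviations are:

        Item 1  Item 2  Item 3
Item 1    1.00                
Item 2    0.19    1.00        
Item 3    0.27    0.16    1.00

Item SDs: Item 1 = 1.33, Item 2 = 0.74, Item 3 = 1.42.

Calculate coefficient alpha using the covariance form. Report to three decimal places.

Σσ²ᵢ = 1.33² + 0.74² + 1.42² = 4.3329
Covariances σ_ij = r_ij · s_i · s_j:
  σ(Item 1,Item 2) = 0.19 × 1.33 × 0.74 = 0.1870
  σ(Item 1,Item 3) = 0.27 × 1.33 × 1.42 = 0.5099
  σ(Item 2,Item 3) = 0.16 × 0.74 × 1.42 = 0.1681
σ²_T = Σσ²ᵢ + 2·Σσ_ij = 4.3329 + 2 × 0.8650 = 6.0629
α = (3/2)·(1 − 4.3329/6.0629) = 0.428

α = 0.428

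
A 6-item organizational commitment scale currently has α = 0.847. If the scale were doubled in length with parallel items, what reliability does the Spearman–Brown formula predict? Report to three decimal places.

Length factor m = 2
α' = m·α / (1 + (m−1)·α)
   = 2 × 0.847 / (1 + (2 − 1) × 0.847)
   = 1.6940 / 1.8470 = 0.917

predicted reliability = 0.917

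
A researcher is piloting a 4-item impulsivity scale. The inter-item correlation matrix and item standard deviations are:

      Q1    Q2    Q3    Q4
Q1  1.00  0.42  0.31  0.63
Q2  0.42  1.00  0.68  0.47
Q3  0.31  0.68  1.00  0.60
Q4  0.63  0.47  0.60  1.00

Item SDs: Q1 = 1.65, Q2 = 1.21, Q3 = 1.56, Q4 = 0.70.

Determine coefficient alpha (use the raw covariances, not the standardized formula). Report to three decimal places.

coefficient alpha = 0.759

Σσ²ᵢ = 1.65² + 1.21² + 1.56² + 0.70² = 7.1102
Covariances σ_ij = r_ij · s_i · s_j:
  σ(Q1,Q2) = 0.42 × 1.65 × 1.21 = 0.8385
  σ(Q1,Q3) = 0.31 × 1.65 × 1.56 = 0.7979
  σ(Q1,Q4) = 0.63 × 1.65 × 0.70 = 0.7276
  σ(Q2,Q3) = 0.68 × 1.21 × 1.56 = 1.2836
  σ(Q2,Q4) = 0.47 × 1.21 × 0.70 = 0.3981
  σ(Q3,Q4) = 0.60 × 1.56 × 0.70 = 0.6552
σ²_T = Σσ²ᵢ + 2·Σσ_ij = 7.1102 + 2 × 4.7009 = 16.5120
α = (4/3)·(1 − 7.1102/16.5120) = 0.759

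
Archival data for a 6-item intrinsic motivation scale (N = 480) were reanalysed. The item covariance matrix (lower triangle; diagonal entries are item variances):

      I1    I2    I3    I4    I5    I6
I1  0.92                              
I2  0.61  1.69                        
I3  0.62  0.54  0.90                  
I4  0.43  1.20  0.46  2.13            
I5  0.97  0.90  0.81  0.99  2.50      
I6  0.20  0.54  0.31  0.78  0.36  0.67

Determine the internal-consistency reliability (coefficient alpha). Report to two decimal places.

Σσ²ᵢ = 0.92 + 1.69 + 0.90 + 2.13 + 2.50 + 0.67 = 8.81
Sum of the distinct covariances = 9.72
σ²_total = 8.81 + 2 × 9.72 = 28.25
α = (k/(k−1))·(1 − Σσ²ᵢ/σ²_total) = (6/5)·(1 − 8.81/28.25) = 0.83

coefficient alpha = 0.83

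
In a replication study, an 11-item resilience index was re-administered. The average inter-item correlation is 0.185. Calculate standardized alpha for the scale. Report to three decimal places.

α = 0.714

Standardized α = k·r̄ / (1 + (k−1)·r̄) = 11 × 0.185 / (1 + 10 × 0.185)
  = 2.0350 / 2.8500 = 0.714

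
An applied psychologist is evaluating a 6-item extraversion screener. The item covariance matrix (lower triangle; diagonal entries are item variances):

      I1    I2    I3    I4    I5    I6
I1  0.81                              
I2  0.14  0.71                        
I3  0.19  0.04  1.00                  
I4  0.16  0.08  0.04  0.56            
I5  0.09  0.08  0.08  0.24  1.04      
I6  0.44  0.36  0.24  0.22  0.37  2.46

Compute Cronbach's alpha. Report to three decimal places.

Cronbach's alpha = 0.549

ΣVar(i) = 0.81 + 0.71 + 1.00 + 0.56 + 1.04 + 2.46 = 6.58
Sum of off-diagonal covariances = 2.77
σ²_total = 6.58 + 2 × 2.77 = 12.12
α = (k/(k−1))·(1 − ΣVar(i)/σ²_total) = (6/5)·(1 − 6.58/12.12) = 0.549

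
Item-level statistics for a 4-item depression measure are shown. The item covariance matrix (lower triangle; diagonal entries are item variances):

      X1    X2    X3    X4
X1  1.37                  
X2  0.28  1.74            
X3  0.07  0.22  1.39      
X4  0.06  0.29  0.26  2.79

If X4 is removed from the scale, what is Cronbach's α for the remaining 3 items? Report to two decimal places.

α = 0.30

Remaining items: X1, X2, X3 (k = 3).
sum of item variances = 1.37 + 1.74 + 1.39 = 4.50
σ²_total = 4.50 + 2 × 0.57 = 5.64
α (item deleted) = (3/2)·(1 − 4.50/5.64) = 0.30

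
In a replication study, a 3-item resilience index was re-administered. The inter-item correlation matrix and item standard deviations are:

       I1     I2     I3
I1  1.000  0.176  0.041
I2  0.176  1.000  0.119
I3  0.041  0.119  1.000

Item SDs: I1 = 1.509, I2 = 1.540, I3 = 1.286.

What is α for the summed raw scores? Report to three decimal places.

α = 0.280

Σσ²ᵢ = 1.509² + 1.540² + 1.286² = 6.3025
Covariances σ_ij = r_ij · s_i · s_j:
  σ(I1,I2) = 0.176 × 1.509 × 1.540 = 0.4090
  σ(I1,I3) = 0.041 × 1.509 × 1.286 = 0.0796
  σ(I2,I3) = 0.119 × 1.540 × 1.286 = 0.2357
σ²_T = Σσ²ᵢ + 2·Σσ_ij = 6.3025 + 2 × 0.7243 = 7.7511
α = (3/2)·(1 − 6.3025/7.7511) = 0.280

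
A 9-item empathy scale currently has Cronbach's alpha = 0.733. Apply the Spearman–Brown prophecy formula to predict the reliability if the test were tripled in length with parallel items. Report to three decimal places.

predicted reliability = 0.892

Length factor m = 3
α' = m·α / (1 + (m−1)·α)
   = 3 × 0.733 / (1 + (3 − 1) × 0.733)
   = 2.1990 / 2.4660 = 0.892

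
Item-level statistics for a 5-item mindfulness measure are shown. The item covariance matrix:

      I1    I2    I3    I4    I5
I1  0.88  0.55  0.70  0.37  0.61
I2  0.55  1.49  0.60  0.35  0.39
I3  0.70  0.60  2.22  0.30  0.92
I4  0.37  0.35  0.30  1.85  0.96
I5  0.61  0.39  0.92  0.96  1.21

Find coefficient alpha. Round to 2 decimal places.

coefficient alpha = 0.75

sum of item variances = 0.88 + 1.49 + 2.22 + 1.85 + 1.21 = 7.65
Σ_{i<j} σ_ij = 5.75
σ²_total = 7.65 + 2 × 5.75 = 19.15
α = (k/(k−1))·(1 − sum of item variances/σ²_total) = (5/4)·(1 − 7.65/19.15) = 0.75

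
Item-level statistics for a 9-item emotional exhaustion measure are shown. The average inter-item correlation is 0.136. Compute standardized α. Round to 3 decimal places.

α = 0.586

Standardized α = k·r̄ / (1 + (k−1)·r̄) = 9 × 0.136 / (1 + 8 × 0.136)
  = 1.2240 / 2.0880 = 0.586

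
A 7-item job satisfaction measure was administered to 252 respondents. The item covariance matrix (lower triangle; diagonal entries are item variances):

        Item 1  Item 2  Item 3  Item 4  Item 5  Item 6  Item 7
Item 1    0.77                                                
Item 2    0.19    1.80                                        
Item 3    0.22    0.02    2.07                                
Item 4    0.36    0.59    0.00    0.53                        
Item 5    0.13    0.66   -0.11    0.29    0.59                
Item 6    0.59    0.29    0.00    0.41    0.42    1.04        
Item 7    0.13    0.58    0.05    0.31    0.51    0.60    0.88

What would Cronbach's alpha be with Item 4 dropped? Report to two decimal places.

Cronbach's alpha = 0.65

Remaining items: Item 1, Item 2, Item 3, Item 5, Item 6, Item 7 (k = 6).
sum of item variances = 0.77 + 1.80 + 2.07 + 0.59 + 1.04 + 0.88 = 7.15
σ²_T = 7.15 + 2 × 4.28 = 15.71
α (item deleted) = (6/5)·(1 − 7.15/15.71) = 0.65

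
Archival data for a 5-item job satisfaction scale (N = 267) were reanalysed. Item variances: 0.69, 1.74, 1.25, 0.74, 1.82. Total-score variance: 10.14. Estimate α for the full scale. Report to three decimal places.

ΣVar(i) = 0.69 + 1.74 + 1.25 + 0.74 + 1.82 = 6.24
α = (k/(k−1))·(1 − ΣVar(i)/σ²_T) = (5/4)·(1 − 6.24/10.14) = 0.481

α = 0.481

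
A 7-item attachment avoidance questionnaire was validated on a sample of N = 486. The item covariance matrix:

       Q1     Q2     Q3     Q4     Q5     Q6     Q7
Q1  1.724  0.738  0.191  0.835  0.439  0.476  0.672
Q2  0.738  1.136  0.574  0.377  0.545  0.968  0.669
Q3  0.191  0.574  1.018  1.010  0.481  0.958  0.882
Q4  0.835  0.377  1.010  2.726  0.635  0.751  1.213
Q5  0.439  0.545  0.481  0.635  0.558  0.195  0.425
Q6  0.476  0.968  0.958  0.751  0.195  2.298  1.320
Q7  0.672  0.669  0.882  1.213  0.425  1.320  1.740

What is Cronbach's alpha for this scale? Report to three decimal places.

α = 0.839

Σσ²ᵢ = 1.724 + 1.136 + 1.018 + 2.726 + 0.558 + 2.298 + 1.740 = 11.200
Sum of the distinct covariances = 14.354
σ²_total = 11.200 + 2 × 14.354 = 39.908
α = (k/(k−1))·(1 − Σσ²ᵢ/σ²_total) = (7/6)·(1 − 11.200/39.908) = 0.839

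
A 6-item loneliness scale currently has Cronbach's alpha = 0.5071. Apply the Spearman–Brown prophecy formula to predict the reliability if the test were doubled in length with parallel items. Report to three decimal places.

Length factor m = 2
α' = m·α / (1 + (m−1)·α)
   = 2 × 0.5071 / (1 + (2 − 1) × 0.5071)
   = 1.0142 / 1.5071 = 0.673

predicted reliability = 0.673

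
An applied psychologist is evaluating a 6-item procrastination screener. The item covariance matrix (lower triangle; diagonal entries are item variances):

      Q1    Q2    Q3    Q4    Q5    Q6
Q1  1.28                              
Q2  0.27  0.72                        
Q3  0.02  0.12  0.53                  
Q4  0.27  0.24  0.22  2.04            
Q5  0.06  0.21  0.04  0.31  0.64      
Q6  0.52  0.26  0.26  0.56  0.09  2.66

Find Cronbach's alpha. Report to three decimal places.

Cronbach's alpha = 0.561

Σσᵢ² = 1.28 + 0.72 + 0.53 + 2.04 + 0.64 + 2.66 = 7.87
Σ_{i<j} σ_ij = 3.45
σ²_T = 7.87 + 2 × 3.45 = 14.77
α = (k/(k−1))·(1 − Σσᵢ²/σ²_T) = (6/5)·(1 − 7.87/14.77) = 0.561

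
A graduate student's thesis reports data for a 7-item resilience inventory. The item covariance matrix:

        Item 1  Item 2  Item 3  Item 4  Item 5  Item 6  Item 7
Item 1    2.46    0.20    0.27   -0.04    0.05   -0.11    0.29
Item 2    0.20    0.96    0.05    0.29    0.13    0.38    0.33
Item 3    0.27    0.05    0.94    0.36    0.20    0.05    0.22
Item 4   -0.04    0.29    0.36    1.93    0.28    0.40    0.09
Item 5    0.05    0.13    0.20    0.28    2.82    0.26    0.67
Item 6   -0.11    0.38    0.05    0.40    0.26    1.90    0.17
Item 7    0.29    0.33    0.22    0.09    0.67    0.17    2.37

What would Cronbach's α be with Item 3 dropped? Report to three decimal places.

Remaining items: Item 1, Item 2, Item 4, Item 5, Item 6, Item 7 (k = 6).
sum of item variances = 2.46 + 0.96 + 1.93 + 2.82 + 1.90 + 2.37 = 12.44
σ²_total = 12.44 + 2 × 3.39 = 19.22
α (item deleted) = (6/5)·(1 − 12.44/19.22) = 0.423

α = 0.423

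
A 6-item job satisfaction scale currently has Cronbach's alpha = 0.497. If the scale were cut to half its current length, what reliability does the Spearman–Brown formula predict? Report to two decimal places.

Length factor m = 1/2
α' = m·α / (1 − (1−m)·α)
   = 1/2 × 0.497 / (1 − (1 − 1/2) × 0.497)
   = 0.2485 / 0.7515 = 0.33

predicted reliability = 0.33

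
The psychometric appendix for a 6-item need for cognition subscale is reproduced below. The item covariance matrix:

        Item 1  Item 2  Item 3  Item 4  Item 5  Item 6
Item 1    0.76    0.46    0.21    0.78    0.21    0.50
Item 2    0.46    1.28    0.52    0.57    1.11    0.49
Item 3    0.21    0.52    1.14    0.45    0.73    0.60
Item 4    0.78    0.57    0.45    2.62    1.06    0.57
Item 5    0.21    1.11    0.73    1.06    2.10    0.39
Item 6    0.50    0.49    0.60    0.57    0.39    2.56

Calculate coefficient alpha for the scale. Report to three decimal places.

sum of item variances = 0.76 + 1.28 + 1.14 + 2.62 + 2.10 + 2.56 = 10.46
Sum of the distinct covariances = 8.65
Var(T) = 10.46 + 2 × 8.65 = 27.76
α = (k/(k−1))·(1 − sum of item variances/Var(T)) = (6/5)·(1 − 10.46/27.76) = 0.748

coefficient alpha = 0.748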